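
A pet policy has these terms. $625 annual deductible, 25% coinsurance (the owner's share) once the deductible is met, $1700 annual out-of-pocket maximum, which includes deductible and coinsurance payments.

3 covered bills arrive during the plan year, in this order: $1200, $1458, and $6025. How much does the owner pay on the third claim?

Claim 1 — $1200: deductible takes $625, $575 remains; owner's 25% is $143.75. Cost to owner: $768.75. OOP to date $768.75.
Claim 2 — $1458: deductible met; 25% of $1458 = $364.50. Owner owes $364.50 (running OOP $1133.25).
Claim 3 — $6025: deductible met; 25% of $6025 = $1506.25. Adding that to $1133.25 gives $2639.50, past the $1700 cap; owner pays only $1700 − $1133.25 = $566.75.

$566.75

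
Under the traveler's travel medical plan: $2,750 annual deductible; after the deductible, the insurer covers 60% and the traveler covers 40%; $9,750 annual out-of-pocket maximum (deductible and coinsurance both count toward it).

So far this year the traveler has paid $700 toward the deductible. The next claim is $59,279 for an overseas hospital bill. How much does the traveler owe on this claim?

$9,050

Deductible still to meet: $2,750 − $700 = $2,050.
After the $2,050 deductible portion, $59,279 − $2,050 = $57,229 is subject to coinsurance.
Traveler's 40% share of $57,229 is $22,891.60.
So the traveler owes $2,050 + $22,891.60 = $24,941.60 before any cap.
Adding $24,941.60 to the $700 already spent would give $25,641.60, which exceeds the $9,750 cap; the traveler pays just $9,750 − $700 = $9,050.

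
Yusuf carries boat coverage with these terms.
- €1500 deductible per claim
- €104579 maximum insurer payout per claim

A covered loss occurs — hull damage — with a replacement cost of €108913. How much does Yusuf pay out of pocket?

After the deductible, €108913 − €1500 = €107413 remains.
Since €107413 > €104579, the payout is capped at €104579.
The owner bears the rest of the original loss: €108913 − €104579 = €4334.

€4334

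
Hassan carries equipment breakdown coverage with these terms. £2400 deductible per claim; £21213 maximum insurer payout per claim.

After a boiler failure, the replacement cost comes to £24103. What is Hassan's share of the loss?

Less the £2400 deductible: £24103 − £2400 = £21703.
£21703 exceeds the £21213 limit, so the insurer pays the limit: £21213.
Out of pocket: £24103 − £21213 = £2890.

£2890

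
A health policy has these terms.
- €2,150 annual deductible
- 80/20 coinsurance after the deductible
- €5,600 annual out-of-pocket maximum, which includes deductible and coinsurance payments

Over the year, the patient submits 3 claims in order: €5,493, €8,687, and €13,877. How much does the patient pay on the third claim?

€1,044

Claim 1 (€5,493): €2,150 finishes the deductible; €3,343 goes to coinsurance; patient's 20% is €668.60. Cost to patient: €2,818.60. OOP to date €2,818.60.
Claim 2 (€8,687): deductible already satisfied, so patient's share is 20% × €8,687 = €1,737.40. Patient owes €1,737.40 (running OOP €4,556).
Claim 3 (€13,877): deductible already satisfied, so patient's share is 20% × €13,877 = €2,775.40. OOP would hit €7,331.40 > €5,600, so the cap limits the patient to €5,600 − €4,556 = €1,044.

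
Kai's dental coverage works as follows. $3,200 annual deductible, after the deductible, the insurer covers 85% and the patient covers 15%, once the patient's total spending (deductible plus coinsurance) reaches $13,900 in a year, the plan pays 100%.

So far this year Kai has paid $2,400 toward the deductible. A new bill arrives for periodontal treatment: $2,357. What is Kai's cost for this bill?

$1,033.55

$2,400 of the $3,200 deductible is already met, leaving $800.
After the $800 deductible portion, $2,357 − $800 = $1,557 is subject to coinsurance.
Patient's 15% share of $1,557 is $233.55.
So the patient owes $800 + $233.55 = $1,033.55 before any cap.
Total out-of-pocket so far would be $2,400 + $1,033.55 = $3,433.55, below the $13,900 cap — no reduction.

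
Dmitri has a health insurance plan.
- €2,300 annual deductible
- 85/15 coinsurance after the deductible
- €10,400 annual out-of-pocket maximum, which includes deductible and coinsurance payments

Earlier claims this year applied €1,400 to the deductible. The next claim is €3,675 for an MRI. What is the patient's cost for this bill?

Remaining deductible: €2,300 − €1,400 = €900.
After the €900 deductible portion, €3,675 − €900 = €2,775 is subject to coinsurance.
Patient's 15% share of €2,775 is €416.25.
Patient responsibility before any cap: €900 + €416.25 = €1,316.25.
Total out-of-pocket so far would be €1,400 + €1,316.25 = €2,716.25, below the €10,400 cap — no reduction.

€1,316.25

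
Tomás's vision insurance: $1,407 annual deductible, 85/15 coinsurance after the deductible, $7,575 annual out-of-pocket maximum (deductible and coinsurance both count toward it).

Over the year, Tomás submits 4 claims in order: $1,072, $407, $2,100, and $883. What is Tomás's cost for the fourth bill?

#1 ($1,072): all of it applies to the deductible. Member owes $1,072 (running OOP $1,072).
#2 ($407): $335 finishes the deductible; $72 goes to coinsurance; coinsurance $72 × 15% = $10.80. Member pays $345.80; OOP now $1,417.80.
#3 ($2,100): deductible already satisfied, so member's share is 15% × $2,100 = $315. Cost to member: $315. OOP to date $1,732.80.
#4 ($883): 15% coinsurance on $883 = $132.45. Member owes $132.45 (running OOP $1,865.25).

$132.45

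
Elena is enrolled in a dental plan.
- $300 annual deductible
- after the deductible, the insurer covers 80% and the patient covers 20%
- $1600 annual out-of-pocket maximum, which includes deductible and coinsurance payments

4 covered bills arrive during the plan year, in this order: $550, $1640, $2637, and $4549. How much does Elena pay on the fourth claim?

$394.60

Claim 1 — $550: deductible takes $300, $250 remains; 20% of $250 = $50. Patient owes $350 (running OOP $350).
Claim 2 — $1640: deductible met; 20% of $1640 = $328. Patient owes $328 (running OOP $678).
Claim 3 — $2637: 20% coinsurance on $2637 = $527.40. Cost to patient: $527.40. OOP to date $1205.40.
Claim 4 — $4549: deductible met; 20% of $4549 = $909.80. That would push OOP to $2115.20, over the $1600 cap, so patient pays $1600 − $1205.40 = $394.60.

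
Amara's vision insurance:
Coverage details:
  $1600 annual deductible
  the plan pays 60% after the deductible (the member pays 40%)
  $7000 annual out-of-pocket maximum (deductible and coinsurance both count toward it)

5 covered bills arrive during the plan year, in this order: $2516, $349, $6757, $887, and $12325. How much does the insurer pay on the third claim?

$4054.20

Claim 1 ($2516): $1600 to deductible, leaving $916; member's 40% is $366.40. Cost to member: $1966.40. OOP to date $1966.40. Insurer: $2516 − $1966.40 = $549.60.
Claim 2 ($349): 40% coinsurance on $349 = $139.60. Member owes $139.60 (running OOP $2106). Insurer: $349 − $139.60 = $209.40.
Claim 3 ($6757): deductible already satisfied, so member's share is 40% × $6757 = $2702.80. Cost to member: $2702.80. OOP to date $4808.80. Plan pays $6757 − $2702.80 = $4054.20.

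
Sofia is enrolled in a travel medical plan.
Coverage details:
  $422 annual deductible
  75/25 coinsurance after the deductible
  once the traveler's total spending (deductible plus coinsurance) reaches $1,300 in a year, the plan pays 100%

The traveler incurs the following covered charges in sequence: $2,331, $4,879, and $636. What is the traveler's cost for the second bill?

$400.75

Claim 1 ($2,331): $422 to deductible, leaving $1,909; traveler's 25% is $477.25. Cost to traveler: $899.25. OOP to date $899.25.
Claim 2 ($4,879): 25% coinsurance on $4,879 = $1,219.75. That would push OOP to $2,119, over the $1,300 cap, so traveler pays $1,300 − $899.25 = $400.75.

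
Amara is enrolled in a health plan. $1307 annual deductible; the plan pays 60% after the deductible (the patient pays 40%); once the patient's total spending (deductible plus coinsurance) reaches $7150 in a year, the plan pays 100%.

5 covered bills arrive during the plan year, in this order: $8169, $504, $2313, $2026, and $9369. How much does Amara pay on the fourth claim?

$810.40

Claim 1 ($8169): deductible takes $1307, $6862 remains; coinsurance $6862 × 40% = $2744.80. Patient owes $4051.80 (running OOP $4051.80).
Claim 2 ($504): 40% coinsurance on $504 = $201.60. Patient owes $201.60 (running OOP $4253.40).
Claim 3 ($2313): deductible met; 40% of $2313 = $925.20. Cost to patient: $925.20. OOP to date $5178.60.
Claim 4 ($2026): deductible already satisfied, so patient's share is 40% × $2026 = $810.40. Patient owes $810.40 (running OOP $5989).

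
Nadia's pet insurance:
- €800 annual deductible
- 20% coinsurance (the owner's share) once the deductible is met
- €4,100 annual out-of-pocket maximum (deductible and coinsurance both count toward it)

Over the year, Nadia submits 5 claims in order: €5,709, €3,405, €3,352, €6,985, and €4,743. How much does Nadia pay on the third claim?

Claim 1 — €5,709: deductible takes €800, €4,909 remains; 20% of €4,909 = €981.80. Cost to owner: €1,781.80. OOP to date €1,781.80.
Claim 2 — €3,405: deductible already satisfied, so owner's share is 20% × €3,405 = €681. Owner owes €681 (running OOP €2,462.80).
Claim 3 — €3,352: deductible already satisfied, so owner's share is 20% × €3,352 = €670.40. Owner pays €670.40; OOP now €3,133.20.

€670.40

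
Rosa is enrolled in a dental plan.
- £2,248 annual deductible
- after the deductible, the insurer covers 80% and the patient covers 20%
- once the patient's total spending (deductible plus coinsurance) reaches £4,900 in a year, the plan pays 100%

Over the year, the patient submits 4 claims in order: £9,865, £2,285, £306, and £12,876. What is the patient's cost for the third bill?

£61.20

#1 (£9,865): £2,248 finishes the deductible; £7,617 goes to coinsurance; patient's 20% is £1,523.40. Patient owes £3,771.40 (running OOP £3,771.40).
#2 (£2,285): deductible already satisfied, so patient's share is 20% × £2,285 = £457. Patient pays £457; OOP now £4,228.40.
#3 (£306): deductible already satisfied, so patient's share is 20% × £306 = £61.20. Patient owes £61.20 (running OOP £4,289.60).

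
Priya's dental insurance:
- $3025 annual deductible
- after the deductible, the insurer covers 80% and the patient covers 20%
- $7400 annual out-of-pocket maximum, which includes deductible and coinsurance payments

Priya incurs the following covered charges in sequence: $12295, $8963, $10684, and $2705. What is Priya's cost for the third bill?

$728.40

#1 ($12295): deductible takes $3025, $9270 remains; patient's 20% is $1854. Patient owes $4879 (running OOP $4879).
#2 ($8963): 20% coinsurance on $8963 = $1792.60. Patient owes $1792.60 (running OOP $6671.60).
#3 ($10684): deductible met; 20% of $10684 = $2136.80. Adding that to $6671.60 gives $8808.40, past the $7400 cap; patient pays only $7400 − $6671.60 = $728.40.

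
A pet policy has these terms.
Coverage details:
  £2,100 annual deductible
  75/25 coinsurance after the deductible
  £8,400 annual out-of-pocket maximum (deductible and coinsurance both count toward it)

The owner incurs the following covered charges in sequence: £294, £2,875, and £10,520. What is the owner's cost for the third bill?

Bill 1, £294: fully absorbed by the deductible. Owner pays £294; OOP now £294.
Bill 2, £2,875: £1,806 to deductible, leaving £1,069; owner's 25% is £267.25. Owner pays £2,073.25; OOP now £2,367.25.
Bill 3, £10,520: deductible already satisfied, so owner's share is 25% × £10,520 = £2,630. Owner pays £2,630; OOP now £4,997.25.

£2,630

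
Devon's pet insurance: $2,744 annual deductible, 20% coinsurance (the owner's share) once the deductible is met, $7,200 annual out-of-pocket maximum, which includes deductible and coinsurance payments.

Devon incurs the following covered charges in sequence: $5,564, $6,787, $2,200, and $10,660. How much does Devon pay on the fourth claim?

$2,094.60

Claim 1 ($5,564): deductible takes $2,744, $2,820 remains; 20% of $2,820 = $564. Owner owes $3,308 (running OOP $3,308).
Claim 2 ($6,787): deductible already satisfied, so owner's share is 20% × $6,787 = $1,357.40. Owner pays $1,357.40; OOP now $4,665.40.
Claim 3 ($2,200): deductible already satisfied, so owner's share is 20% × $2,200 = $440. Owner pays $440; OOP now $5,105.40.
Claim 4 ($10,660): deductible met; 20% of $10,660 = $2,132. That would push OOP to $7,237.40, over the $7,200 cap, so owner pays $7,200 − $5,105.40 = $2,094.60.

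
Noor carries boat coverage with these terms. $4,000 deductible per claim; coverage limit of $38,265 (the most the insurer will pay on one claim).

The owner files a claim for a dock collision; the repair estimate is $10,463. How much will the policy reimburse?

Less the $4,000 deductible: $10,463 − $4,000 = $6,463.
That's under the $38,265 cap, so the insurer reimburses the full $6,463.

$6,463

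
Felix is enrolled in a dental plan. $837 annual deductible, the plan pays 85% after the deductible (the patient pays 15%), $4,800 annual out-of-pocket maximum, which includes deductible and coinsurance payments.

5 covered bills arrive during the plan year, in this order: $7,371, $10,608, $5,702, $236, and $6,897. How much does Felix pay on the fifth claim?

Claim 1 — $7,371: $837 to deductible, leaving $6,534; 15% of $6,534 = $980.10. Patient owes $1,817.10 (running OOP $1,817.10).
Claim 2 — $10,608: deductible already satisfied, so patient's share is 15% × $10,608 = $1,591.20. Patient owes $1,591.20 (running OOP $3,408.30).
Claim 3 — $5,702: deductible met; 15% of $5,702 = $855.30. Cost to patient: $855.30. OOP to date $4,263.60.
Claim 4 — $236: deductible met; 15% of $236 = $35.40. Cost to patient: $35.40. OOP to date $4,299.
Claim 5 — $6,897: 15% coinsurance on $6,897 = $1,034.55. That would push OOP to $5,333.55, over the $4,800 cap, so patient pays $4,800 − $4,299 = $501.

$501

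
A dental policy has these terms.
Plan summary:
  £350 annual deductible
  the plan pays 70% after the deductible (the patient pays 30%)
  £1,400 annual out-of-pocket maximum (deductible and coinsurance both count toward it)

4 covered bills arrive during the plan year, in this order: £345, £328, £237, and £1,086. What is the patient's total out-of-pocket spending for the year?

£843.80

Claim 1 — £345: all of it applies to the deductible. Patient pays £345; OOP now £345.
Claim 2 — £328: deductible takes £5, £323 remains; 30% of £323 = £96.90. Patient pays £101.90; OOP now £446.90.
Claim 3 — £237: deductible met; 30% of £237 = £71.10. Patient pays £71.10; OOP now £518.
Claim 4 — £1,086: deductible already satisfied, so patient's share is 30% × £1,086 = £325.80. Patient owes £325.80 (running OOP £843.80).
Summing the patient's payments: £345 + £101.90 + £71.10 + £325.80 = £843.80.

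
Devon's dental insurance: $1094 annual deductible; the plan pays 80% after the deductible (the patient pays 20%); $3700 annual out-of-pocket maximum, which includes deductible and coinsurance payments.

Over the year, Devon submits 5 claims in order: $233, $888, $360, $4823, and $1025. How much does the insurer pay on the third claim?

#1 ($233): fully absorbed by the deductible. Patient pays $233; OOP now $233. Plan pays $233 − $233 = $0.
#2 ($888): $861 finishes the deductible; $27 goes to coinsurance; coinsurance $27 × 20% = $5.40. Patient owes $866.40 (running OOP $1099.40). Insurer: $888 − $866.40 = $21.60.
#3 ($360): deductible already satisfied, so patient's share is 20% × $360 = $72. Patient pays $72; OOP now $1171.40. Plan pays $360 − $72 = $288.

$288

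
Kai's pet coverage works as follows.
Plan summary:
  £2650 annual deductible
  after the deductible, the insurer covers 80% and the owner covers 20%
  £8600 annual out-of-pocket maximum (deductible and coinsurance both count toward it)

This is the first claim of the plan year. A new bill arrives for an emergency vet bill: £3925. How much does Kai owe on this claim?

The full £2650 deductible is still open; £2650 of this bill applies to it.
That leaves £3925 − £2650 = £1275 for coinsurance.
Owner's 20% share of £1275 is £255.
That puts the owner's cost at £2650 + £255 = £2905 before any cap.
Year-to-date out-of-pocket becomes £0 + £2905 = £2905, still under the £8600 maximum, so no cap applies.

£2905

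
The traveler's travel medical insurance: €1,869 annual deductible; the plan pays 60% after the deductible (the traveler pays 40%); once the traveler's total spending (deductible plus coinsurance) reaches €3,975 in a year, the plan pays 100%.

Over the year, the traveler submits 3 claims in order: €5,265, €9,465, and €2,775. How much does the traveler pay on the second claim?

€747.60

#1 (€5,265): €1,869 to deductible, leaving €3,396; 40% of €3,396 = €1,358.40. Cost to traveler: €3,227.40. OOP to date €3,227.40.
#2 (€9,465): 40% coinsurance on €9,465 = €3,786. Adding that to €3,227.40 gives €7,013.40, past the €3,975 cap; traveler pays only €3,975 − €3,227.40 = €747.60.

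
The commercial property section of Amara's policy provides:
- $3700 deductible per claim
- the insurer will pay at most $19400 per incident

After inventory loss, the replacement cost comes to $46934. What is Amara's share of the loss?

Less the $3700 deductible: $46934 − $3700 = $43234.
$43234 exceeds the $19400 limit, so the insurer pays the limit: $19400.
The business bears the rest of the original loss: $46934 − $19400 = $27534.

$27534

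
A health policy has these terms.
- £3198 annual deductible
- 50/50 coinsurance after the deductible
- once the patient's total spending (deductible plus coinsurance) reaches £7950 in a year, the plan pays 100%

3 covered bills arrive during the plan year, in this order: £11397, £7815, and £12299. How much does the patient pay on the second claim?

Claim 1 (£11397): £3198 to deductible, leaving £8199; patient's 50% is £4099.50. Patient pays £7297.50; OOP now £7297.50.
Claim 2 (£7815): deductible met; 50% of £7815 = £3907.50. Adding that to £7297.50 gives £11205, past the £7950 cap; patient pays only £7950 − £7297.50 = £652.50.

£652.50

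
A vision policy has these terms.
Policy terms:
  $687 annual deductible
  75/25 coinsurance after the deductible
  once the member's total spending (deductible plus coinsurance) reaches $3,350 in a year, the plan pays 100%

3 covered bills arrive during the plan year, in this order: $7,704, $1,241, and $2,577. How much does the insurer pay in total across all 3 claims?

$8,172

#1 ($7,704): $687 finishes the deductible; $7,017 goes to coinsurance; 25% of $7,017 = $1,754.25. Cost to member: $2,441.25. OOP to date $2,441.25. Insurer: $7,704 − $2,441.25 = $5,262.75.
#2 ($1,241): deductible met; 25% of $1,241 = $310.25. Member pays $310.25; OOP now $2,751.50. Plan pays $1,241 − $310.25 = $930.75.
#3 ($2,577): deductible already satisfied, so member's share is 25% × $2,577 = $644.25. OOP would hit $3,395.75 > $3,350, so the cap limits the member to $3,350 − $2,751.50 = $598.50. Insurer: $2,577 − $598.50 = $1,978.50.
Insurer total: $5,262.75 + $930.75 + $1,978.50 = $8,172.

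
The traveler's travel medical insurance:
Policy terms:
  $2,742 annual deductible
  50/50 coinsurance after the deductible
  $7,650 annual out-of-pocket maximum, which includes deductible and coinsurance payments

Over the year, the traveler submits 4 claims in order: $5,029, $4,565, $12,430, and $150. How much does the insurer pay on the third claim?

$10,948

Bill 1, $5,029: deductible takes $2,742, $2,287 remains; traveler's 50% is $1,143.50. Traveler pays $3,885.50; OOP now $3,885.50. Plan pays $5,029 − $3,885.50 = $1,143.50.
Bill 2, $4,565: deductible already satisfied, so traveler's share is 50% × $4,565 = $2,282.50. Cost to traveler: $2,282.50. OOP to date $6,168. Insurer: $4,565 − $2,282.50 = $2,282.50.
Bill 3, $12,430: 50% coinsurance on $12,430 = $6,215. OOP would hit $12,383 > $7,650, so the cap limits the traveler to $7,650 − $6,168 = $1,482. Insurer: $12,430 − $1,482 = $10,948.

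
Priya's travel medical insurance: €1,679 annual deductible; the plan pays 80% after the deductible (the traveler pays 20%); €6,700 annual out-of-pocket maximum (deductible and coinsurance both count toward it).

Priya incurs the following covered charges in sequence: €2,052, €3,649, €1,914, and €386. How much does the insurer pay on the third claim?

Claim 1 (€2,052): deductible takes €1,679, €373 remains; coinsurance €373 × 20% = €74.60. Traveler pays €1,753.60; OOP now €1,753.60. Plan pays €2,052 − €1,753.60 = €298.40.
Claim 2 (€3,649): 20% coinsurance on €3,649 = €729.80. Traveler owes €729.80 (running OOP €2,483.40). Plan pays €3,649 − €729.80 = €2,919.20.
Claim 3 (€1,914): 20% coinsurance on €1,914 = €382.80. Cost to traveler: €382.80. OOP to date €2,866.20. Insurer: €1,914 − €382.80 = €1,531.20.

€1,531.20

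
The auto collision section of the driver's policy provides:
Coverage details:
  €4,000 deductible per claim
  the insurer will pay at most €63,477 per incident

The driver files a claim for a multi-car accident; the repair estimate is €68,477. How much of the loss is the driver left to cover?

Less the €4,000 deductible: €68,477 − €4,000 = €64,477.
The €63,477 per-incident cap binds; insurer pays €63,477.
The driver bears the rest of the original loss: €68,477 − €63,477 = €5,000.

€5,000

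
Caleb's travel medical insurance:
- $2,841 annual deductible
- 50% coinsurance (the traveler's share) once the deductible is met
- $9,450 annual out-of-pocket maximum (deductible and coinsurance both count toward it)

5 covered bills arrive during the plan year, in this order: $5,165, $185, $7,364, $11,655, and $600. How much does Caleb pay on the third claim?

#1 ($5,165): $2,841 finishes the deductible; $2,324 goes to coinsurance; traveler's 50% is $1,162. Traveler owes $4,003 (running OOP $4,003).
#2 ($185): 50% coinsurance on $185 = $92.50. Traveler pays $92.50; OOP now $4,095.50.
#3 ($7,364): deductible met; 50% of $7,364 = $3,682. Cost to traveler: $3,682. OOP to date $7,777.50.

$3,682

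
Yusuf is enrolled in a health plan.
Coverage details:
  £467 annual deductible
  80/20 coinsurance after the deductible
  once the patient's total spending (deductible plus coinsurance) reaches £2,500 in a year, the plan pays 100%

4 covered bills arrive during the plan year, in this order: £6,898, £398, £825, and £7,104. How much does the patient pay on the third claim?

Bill 1, £6,898: £467 to deductible, leaving £6,431; 20% of £6,431 = £1,286.20. Patient pays £1,753.20; OOP now £1,753.20.
Bill 2, £398: deductible already satisfied, so patient's share is 20% × £398 = £79.60. Cost to patient: £79.60. OOP to date £1,832.80.
Bill 3, £825: deductible already satisfied, so patient's share is 20% × £825 = £165. Patient pays £165; OOP now £1,997.80.

£165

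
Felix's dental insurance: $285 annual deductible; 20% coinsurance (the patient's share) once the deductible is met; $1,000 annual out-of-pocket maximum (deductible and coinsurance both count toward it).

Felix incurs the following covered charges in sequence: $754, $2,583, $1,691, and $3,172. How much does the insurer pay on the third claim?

Claim 1 ($754): deductible takes $285, $469 remains; 20% of $469 = $93.80. Cost to patient: $378.80. OOP to date $378.80. Insurer: $754 − $378.80 = $375.20.
Claim 2 ($2,583): deductible met; 20% of $2,583 = $516.60. Patient owes $516.60 (running OOP $895.40). Insurer: $2,583 − $516.60 = $2,066.40.
Claim 3 ($1,691): deductible met; 20% of $1,691 = $338.20. OOP would hit $1,233.60 > $1,000, so the cap limits the patient to $1,000 − $895.40 = $104.60. Plan pays $1,691 − $104.60 = $1,586.40.

$1,586.40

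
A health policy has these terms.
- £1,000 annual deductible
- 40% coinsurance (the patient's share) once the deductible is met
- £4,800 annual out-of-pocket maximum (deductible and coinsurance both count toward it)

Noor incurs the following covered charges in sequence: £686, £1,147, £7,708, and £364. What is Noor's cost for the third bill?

£3,083.20

Claim 1 (£686): all of it applies to the deductible. Patient pays £686; OOP now £686.
Claim 2 (£1,147): £314 to deductible, leaving £833; coinsurance £833 × 40% = £333.20. Patient pays £647.20; OOP now £1,333.20.
Claim 3 (£7,708): 40% coinsurance on £7,708 = £3,083.20. Patient pays £3,083.20; OOP now £4,416.40.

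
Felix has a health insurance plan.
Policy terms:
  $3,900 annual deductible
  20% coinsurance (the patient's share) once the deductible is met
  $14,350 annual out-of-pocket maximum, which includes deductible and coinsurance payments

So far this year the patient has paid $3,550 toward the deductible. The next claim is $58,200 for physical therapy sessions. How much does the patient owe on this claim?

$3,550 of the $3,900 deductible is already met, leaving $350.
The remaining $57,850 (= $58,200 − $350) moves to coinsurance.
Coinsurance: $57,850 × 20% = $11,570.
Patient responsibility before any cap: $350 + $11,570 = $11,920.
That would bring total out-of-pocket to $15,470, past the $14,350 cap. The patient is capped at $14,350 − $3,550 = $10,800 on this claim.

$10,800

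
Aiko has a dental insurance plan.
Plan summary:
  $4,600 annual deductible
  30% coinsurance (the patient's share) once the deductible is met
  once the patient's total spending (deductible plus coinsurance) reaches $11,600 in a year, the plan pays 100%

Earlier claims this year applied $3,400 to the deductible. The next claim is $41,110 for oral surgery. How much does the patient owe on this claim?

$8,200

Remaining deductible: $4,600 − $3,400 = $1,200.
That leaves $41,110 − $1,200 = $39,910 for coinsurance.
Patient's 30% share of $39,910 is $11,973.
Patient responsibility before any cap: $1,200 + $11,973 = $13,173.
Adding $13,173 to the $3,400 already spent would give $16,573, which exceeds the $11,600 cap; the patient pays just $11,600 − $3,400 = $8,200.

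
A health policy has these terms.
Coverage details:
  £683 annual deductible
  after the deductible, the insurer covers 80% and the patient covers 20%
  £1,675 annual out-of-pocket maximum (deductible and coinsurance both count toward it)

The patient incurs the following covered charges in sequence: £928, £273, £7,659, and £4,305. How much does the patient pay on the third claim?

£888.40

Claim 1 — £928: £683 finishes the deductible; £245 goes to coinsurance; coinsurance £245 × 20% = £49. Cost to patient: £732. OOP to date £732.
Claim 2 — £273: deductible met; 20% of £273 = £54.60. Patient pays £54.60; OOP now £786.60.
Claim 3 — £7,659: deductible met; 20% of £7,659 = £1,531.80. OOP would hit £2,318.40 > £1,675, so the cap limits the patient to £1,675 − £786.60 = £888.40.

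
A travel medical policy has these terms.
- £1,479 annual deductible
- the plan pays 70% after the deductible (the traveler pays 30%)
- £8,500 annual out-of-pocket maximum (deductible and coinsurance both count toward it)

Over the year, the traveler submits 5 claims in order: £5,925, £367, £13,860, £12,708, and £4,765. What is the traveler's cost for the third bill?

£4,158

Claim 1 — £5,925: deductible takes £1,479, £4,446 remains; 30% of £4,446 = £1,333.80. Cost to traveler: £2,812.80. OOP to date £2,812.80.
Claim 2 — £367: deductible already satisfied, so traveler's share is 30% × £367 = £110.10. Traveler owes £110.10 (running OOP £2,922.90).
Claim 3 — £13,860: deductible met; 30% of £13,860 = £4,158. Cost to traveler: £4,158. OOP to date £7,080.90.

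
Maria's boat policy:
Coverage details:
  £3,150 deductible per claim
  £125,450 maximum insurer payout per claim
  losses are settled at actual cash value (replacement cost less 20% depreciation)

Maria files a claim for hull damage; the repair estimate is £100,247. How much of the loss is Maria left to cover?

£23,199.40

At 20% depreciation, ACV = £100,247 − £20,049.40 = £80,197.60.
Less the £3,150 deductible: £80,197.60 − £3,150 = £77,047.60.
That's under the £125,450 cap, so the insurer reimburses the full £77,047.60.
The owner bears the rest of the original loss: £100,247 − £77,047.60 = £23,199.40.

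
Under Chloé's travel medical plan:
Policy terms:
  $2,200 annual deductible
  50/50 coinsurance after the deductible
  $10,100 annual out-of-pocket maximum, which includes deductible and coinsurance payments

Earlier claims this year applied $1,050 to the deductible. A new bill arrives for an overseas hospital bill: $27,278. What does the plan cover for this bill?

Deductible still to meet: $2,200 − $1,050 = $1,150.
After the $1,150 deductible portion, $27,278 − $1,150 = $26,128 is subject to coinsurance.
Traveler's 50% share of $26,128 is $13,064.
Traveler responsibility before any cap: $1,150 + $13,064 = $14,214.
Adding $14,214 to the $1,050 already spent would give $15,264, which exceeds the $10,100 cap; the traveler pays just $10,100 − $1,050 = $9,050.
The plan picks up $27,278 − $9,050 = $18,228.

$18,228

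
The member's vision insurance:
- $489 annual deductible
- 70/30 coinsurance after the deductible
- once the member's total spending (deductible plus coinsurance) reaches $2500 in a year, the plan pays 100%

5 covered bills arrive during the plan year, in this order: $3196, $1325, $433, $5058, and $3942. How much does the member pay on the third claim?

#1 ($3196): deductible takes $489, $2707 remains; coinsurance $2707 × 30% = $812.10. Member owes $1301.10 (running OOP $1301.10).
#2 ($1325): deductible already satisfied, so member's share is 30% × $1325 = $397.50. Member owes $397.50 (running OOP $1698.60).
#3 ($433): 30% coinsurance on $433 = $129.90. Member owes $129.90 (running OOP $1828.50).

$129.90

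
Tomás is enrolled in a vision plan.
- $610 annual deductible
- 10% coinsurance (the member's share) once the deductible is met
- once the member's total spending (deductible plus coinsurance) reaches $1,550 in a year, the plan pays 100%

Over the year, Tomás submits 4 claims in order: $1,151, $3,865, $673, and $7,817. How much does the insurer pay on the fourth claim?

$7,384.90

Bill 1, $1,151: $610 finishes the deductible; $541 goes to coinsurance; coinsurance $541 × 10% = $54.10. Cost to member: $664.10. OOP to date $664.10. Plan pays $1,151 − $664.10 = $486.90.
Bill 2, $3,865: 10% coinsurance on $3,865 = $386.50. Member pays $386.50; OOP now $1,050.60. Plan pays $3,865 − $386.50 = $3,478.50.
Bill 3, $673: 10% coinsurance on $673 = $67.30. Member owes $67.30 (running OOP $1,117.90). Plan pays $673 − $67.30 = $605.70.
Bill 4, $7,817: 10% coinsurance on $7,817 = $781.70. Adding that to $1,117.90 gives $1,899.60, past the $1,550 cap; member pays only $1,550 − $1,117.90 = $432.10. Insurer: $7,817 − $432.10 = $7,384.90.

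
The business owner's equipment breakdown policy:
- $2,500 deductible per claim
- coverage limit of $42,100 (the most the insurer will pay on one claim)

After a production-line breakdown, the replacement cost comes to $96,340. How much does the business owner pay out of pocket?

Less the $2,500 deductible: $96,340 − $2,500 = $93,840.
$93,840 exceeds the $42,100 limit, so the insurer pays the limit: $42,100.
Business owner's share is the uncovered remainder: $96,340 − $42,100 = $54,240.

$54,240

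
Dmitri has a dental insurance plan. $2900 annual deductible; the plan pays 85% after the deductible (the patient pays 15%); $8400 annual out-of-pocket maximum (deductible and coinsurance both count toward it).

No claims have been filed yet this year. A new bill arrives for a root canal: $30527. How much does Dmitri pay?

$7044.05

The full $2900 deductible is still open; $2900 of this bill applies to it.
The remaining $27627 (= $30527 − $2900) moves to coinsurance.
Coinsurance: $27627 × 15% = $4144.05.
That puts the patient's cost at $2900 + $4144.05 = $7044.05 before any cap.
Cumulative spending $0 + $7044.05 = $7044.05 stays under the $8400 maximum.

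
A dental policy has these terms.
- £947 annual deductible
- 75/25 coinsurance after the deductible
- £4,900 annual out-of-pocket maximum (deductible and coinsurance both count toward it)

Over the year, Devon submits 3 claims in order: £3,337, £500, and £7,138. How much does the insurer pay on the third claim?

#1 (£3,337): £947 finishes the deductible; £2,390 goes to coinsurance; coinsurance £2,390 × 25% = £597.50. Cost to patient: £1,544.50. OOP to date £1,544.50. Insurer: £3,337 − £1,544.50 = £1,792.50.
#2 (£500): 25% coinsurance on £500 = £125. Cost to patient: £125. OOP to date £1,669.50. Plan pays £500 − £125 = £375.
#3 (£7,138): deductible met; 25% of £7,138 = £1,784.50. Cost to patient: £1,784.50. OOP to date £3,454. Plan pays £7,138 − £1,784.50 = £5,353.50.

£5,353.50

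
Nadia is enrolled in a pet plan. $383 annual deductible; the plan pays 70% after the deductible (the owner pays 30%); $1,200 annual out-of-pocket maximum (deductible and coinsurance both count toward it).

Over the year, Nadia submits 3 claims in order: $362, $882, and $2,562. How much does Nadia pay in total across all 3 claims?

$1,200

Bill 1, $362: entire amount goes to the deductible. Owner pays $362; OOP now $362.
Bill 2, $882: $21 finishes the deductible; $861 goes to coinsurance; owner's 30% is $258.30. Owner pays $279.30; OOP now $641.30.
Bill 3, $2,562: deductible already satisfied, so owner's share is 30% × $2,562 = $768.60. Adding that to $641.30 gives $1,409.90, past the $1,200 cap; owner pays only $1,200 − $641.30 = $558.70.
Summing the owner's payments: $362 + $279.30 + $558.70 = $1,200.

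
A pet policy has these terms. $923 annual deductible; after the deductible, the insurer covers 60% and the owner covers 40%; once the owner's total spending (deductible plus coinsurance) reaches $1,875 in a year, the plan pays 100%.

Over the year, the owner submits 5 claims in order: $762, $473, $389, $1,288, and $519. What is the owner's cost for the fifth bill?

$156.40

Bill 1, $762: fully absorbed by the deductible. Owner owes $762 (running OOP $762).
Bill 2, $473: deductible takes $161, $312 remains; 40% of $312 = $124.80. Cost to owner: $285.80. OOP to date $1,047.80.
Bill 3, $389: 40% coinsurance on $389 = $155.60. Owner pays $155.60; OOP now $1,203.40.
Bill 4, $1,288: deductible already satisfied, so owner's share is 40% × $1,288 = $515.20. Owner pays $515.20; OOP now $1,718.60.
Bill 5, $519: deductible already satisfied, so owner's share is 40% × $519 = $207.60. Adding that to $1,718.60 gives $1,926.20, past the $1,875 cap; owner pays only $1,875 − $1,718.60 = $156.40.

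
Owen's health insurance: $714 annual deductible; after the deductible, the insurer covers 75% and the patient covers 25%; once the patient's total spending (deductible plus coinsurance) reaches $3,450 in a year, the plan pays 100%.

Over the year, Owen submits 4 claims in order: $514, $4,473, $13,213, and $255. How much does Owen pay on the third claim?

$1,667.75

#1 ($514): fully absorbed by the deductible. Patient owes $514 (running OOP $514).
#2 ($4,473): $200 to deductible, leaving $4,273; coinsurance $4,273 × 25% = $1,068.25. Patient owes $1,268.25 (running OOP $1,782.25).
#3 ($13,213): 25% coinsurance on $13,213 = $3,303.25. Adding that to $1,782.25 gives $5,085.50, past the $3,450 cap; patient pays only $3,450 − $1,782.25 = $1,667.75.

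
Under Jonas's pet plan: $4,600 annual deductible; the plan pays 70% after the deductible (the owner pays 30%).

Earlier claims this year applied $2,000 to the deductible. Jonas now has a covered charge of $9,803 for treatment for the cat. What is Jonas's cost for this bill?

$4,760.90

Deductible still to meet: $4,600 − $2,000 = $2,600.
The remaining $7,203 (= $9,803 − $2,600) moves to coinsurance.
Coinsurance: $7,203 × 30% = $2,160.90.
That puts the owner's cost at $2,600 + $2,160.90 = $4,760.90.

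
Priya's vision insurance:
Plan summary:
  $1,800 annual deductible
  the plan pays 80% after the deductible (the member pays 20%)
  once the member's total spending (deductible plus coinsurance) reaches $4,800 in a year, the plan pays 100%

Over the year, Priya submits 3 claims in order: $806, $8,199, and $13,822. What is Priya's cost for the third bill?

$1,559

Bill 1, $806: entire amount goes to the deductible. Member pays $806; OOP now $806.
Bill 2, $8,199: deductible takes $994, $7,205 remains; member's 20% is $1,441. Cost to member: $2,435. OOP to date $3,241.
Bill 3, $13,822: deductible met; 20% of $13,822 = $2,764.40. That would push OOP to $6,005.40, over the $4,800 cap, so member pays $4,800 − $3,241 = $1,559.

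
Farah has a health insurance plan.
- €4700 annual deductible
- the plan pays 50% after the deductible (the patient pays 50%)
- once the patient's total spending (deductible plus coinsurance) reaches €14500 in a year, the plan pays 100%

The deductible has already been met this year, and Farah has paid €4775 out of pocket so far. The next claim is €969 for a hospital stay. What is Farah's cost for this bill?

€484.50

The deductible is already satisfied, so the full bill goes to coinsurance.
50% of €969 = €484.50 falls to the patient.
Total out-of-pocket so far would be €4775 + €484.50 = €5259.50, below the €14500 cap — no reduction.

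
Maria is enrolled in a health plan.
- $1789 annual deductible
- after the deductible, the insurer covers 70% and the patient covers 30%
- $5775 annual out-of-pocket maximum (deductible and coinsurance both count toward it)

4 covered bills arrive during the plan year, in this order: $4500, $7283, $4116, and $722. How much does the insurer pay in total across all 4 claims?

$10846

#1 ($4500): deductible takes $1789, $2711 remains; 30% of $2711 = $813.30. Patient pays $2602.30; OOP now $2602.30. Plan pays $4500 − $2602.30 = $1897.70.
#2 ($7283): deductible met; 30% of $7283 = $2184.90. Patient pays $2184.90; OOP now $4787.20. Insurer: $7283 − $2184.90 = $5098.10.
#3 ($4116): 30% coinsurance on $4116 = $1234.80. That would push OOP to $6022, over the $5775 cap, so patient pays $5775 − $4787.20 = $987.80. Plan pays $4116 − $987.80 = $3128.20.
#4 ($722): deductible met; 30% of $722 = $216.60. Adding that to $5775 gives $5991.60, past the $5775 cap; patient pays only $5775 − $5775 = $0. Insurer: $722 − $0 = $722.
Insurer total: $1897.70 + $5098.10 + $3128.20 + $722 = $10846.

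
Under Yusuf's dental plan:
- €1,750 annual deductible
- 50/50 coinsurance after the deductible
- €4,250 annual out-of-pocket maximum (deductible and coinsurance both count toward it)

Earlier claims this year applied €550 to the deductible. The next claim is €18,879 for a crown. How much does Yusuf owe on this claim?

Remaining deductible: €1,750 − €550 = €1,200.
The remaining €17,679 (= €18,879 − €1,200) moves to coinsurance.
Patient's 50% share of €17,679 is €8,839.50.
So the patient owes €1,200 + €8,839.50 = €10,039.50 before any cap.
Adding €10,039.50 to the €550 already spent would give €10,589.50, which exceeds the €4,250 cap; the patient pays just €4,250 − €550 = €3,700.

€3,700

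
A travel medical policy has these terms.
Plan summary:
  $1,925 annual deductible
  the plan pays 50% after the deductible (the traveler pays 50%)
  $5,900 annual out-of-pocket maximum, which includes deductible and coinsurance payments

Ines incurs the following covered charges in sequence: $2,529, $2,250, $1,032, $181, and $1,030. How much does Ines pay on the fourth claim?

Claim 1 — $2,529: $1,925 finishes the deductible; $604 goes to coinsurance; 50% of $604 = $302. Traveler owes $2,227 (running OOP $2,227).
Claim 2 — $2,250: deductible met; 50% of $2,250 = $1,125. Traveler owes $1,125 (running OOP $3,352).
Claim 3 — $1,032: 50% coinsurance on $1,032 = $516. Traveler owes $516 (running OOP $3,868).
Claim 4 — $181: deductible met; 50% of $181 = $90.50. Traveler owes $90.50 (running OOP $3,958.50).

$90.50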